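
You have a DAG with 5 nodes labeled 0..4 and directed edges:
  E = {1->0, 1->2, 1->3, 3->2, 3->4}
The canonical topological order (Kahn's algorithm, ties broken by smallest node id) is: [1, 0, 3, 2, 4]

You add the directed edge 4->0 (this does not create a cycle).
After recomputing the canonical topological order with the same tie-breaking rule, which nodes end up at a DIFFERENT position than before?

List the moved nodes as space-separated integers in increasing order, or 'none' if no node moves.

Answer: 0 2 3 4

Derivation:
Old toposort: [1, 0, 3, 2, 4]
Added edge 4->0
Recompute Kahn (smallest-id tiebreak):
  initial in-degrees: [2, 0, 2, 1, 1]
  ready (indeg=0): [1]
  pop 1: indeg[0]->1; indeg[2]->1; indeg[3]->0 | ready=[3] | order so far=[1]
  pop 3: indeg[2]->0; indeg[4]->0 | ready=[2, 4] | order so far=[1, 3]
  pop 2: no out-edges | ready=[4] | order so far=[1, 3, 2]
  pop 4: indeg[0]->0 | ready=[0] | order so far=[1, 3, 2, 4]
  pop 0: no out-edges | ready=[] | order so far=[1, 3, 2, 4, 0]
New canonical toposort: [1, 3, 2, 4, 0]
Compare positions:
  Node 0: index 1 -> 4 (moved)
  Node 1: index 0 -> 0 (same)
  Node 2: index 3 -> 2 (moved)
  Node 3: index 2 -> 1 (moved)
  Node 4: index 4 -> 3 (moved)
Nodes that changed position: 0 2 3 4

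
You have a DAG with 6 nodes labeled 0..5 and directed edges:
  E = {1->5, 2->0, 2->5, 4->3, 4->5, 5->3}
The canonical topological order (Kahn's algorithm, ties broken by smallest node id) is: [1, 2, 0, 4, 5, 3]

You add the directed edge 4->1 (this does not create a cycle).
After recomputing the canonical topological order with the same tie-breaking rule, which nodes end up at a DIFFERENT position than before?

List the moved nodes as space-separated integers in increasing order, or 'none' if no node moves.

Answer: 0 1 2 4

Derivation:
Old toposort: [1, 2, 0, 4, 5, 3]
Added edge 4->1
Recompute Kahn (smallest-id tiebreak):
  initial in-degrees: [1, 1, 0, 2, 0, 3]
  ready (indeg=0): [2, 4]
  pop 2: indeg[0]->0; indeg[5]->2 | ready=[0, 4] | order so far=[2]
  pop 0: no out-edges | ready=[4] | order so far=[2, 0]
  pop 4: indeg[1]->0; indeg[3]->1; indeg[5]->1 | ready=[1] | order so far=[2, 0, 4]
  pop 1: indeg[5]->0 | ready=[5] | order so far=[2, 0, 4, 1]
  pop 5: indeg[3]->0 | ready=[3] | order so far=[2, 0, 4, 1, 5]
  pop 3: no out-edges | ready=[] | order so far=[2, 0, 4, 1, 5, 3]
New canonical toposort: [2, 0, 4, 1, 5, 3]
Compare positions:
  Node 0: index 2 -> 1 (moved)
  Node 1: index 0 -> 3 (moved)
  Node 2: index 1 -> 0 (moved)
  Node 3: index 5 -> 5 (same)
  Node 4: index 3 -> 2 (moved)
  Node 5: index 4 -> 4 (same)
Nodes that changed position: 0 1 2 4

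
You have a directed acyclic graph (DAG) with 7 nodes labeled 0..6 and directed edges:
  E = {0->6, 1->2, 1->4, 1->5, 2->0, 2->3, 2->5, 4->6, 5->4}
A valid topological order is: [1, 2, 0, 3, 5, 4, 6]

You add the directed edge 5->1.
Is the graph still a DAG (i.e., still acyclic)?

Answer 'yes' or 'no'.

Answer: no

Derivation:
Given toposort: [1, 2, 0, 3, 5, 4, 6]
Position of 5: index 4; position of 1: index 0
New edge 5->1: backward (u after v in old order)
Backward edge: old toposort is now invalid. Check if this creates a cycle.
Does 1 already reach 5? Reachable from 1: [0, 1, 2, 3, 4, 5, 6]. YES -> cycle!
Still a DAG? no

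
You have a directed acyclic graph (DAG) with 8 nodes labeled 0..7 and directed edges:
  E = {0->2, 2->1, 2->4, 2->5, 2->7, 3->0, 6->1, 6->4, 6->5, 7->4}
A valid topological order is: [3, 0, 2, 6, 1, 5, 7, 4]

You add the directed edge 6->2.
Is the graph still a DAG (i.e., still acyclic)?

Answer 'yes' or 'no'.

Answer: yes

Derivation:
Given toposort: [3, 0, 2, 6, 1, 5, 7, 4]
Position of 6: index 3; position of 2: index 2
New edge 6->2: backward (u after v in old order)
Backward edge: old toposort is now invalid. Check if this creates a cycle.
Does 2 already reach 6? Reachable from 2: [1, 2, 4, 5, 7]. NO -> still a DAG (reorder needed).
Still a DAG? yes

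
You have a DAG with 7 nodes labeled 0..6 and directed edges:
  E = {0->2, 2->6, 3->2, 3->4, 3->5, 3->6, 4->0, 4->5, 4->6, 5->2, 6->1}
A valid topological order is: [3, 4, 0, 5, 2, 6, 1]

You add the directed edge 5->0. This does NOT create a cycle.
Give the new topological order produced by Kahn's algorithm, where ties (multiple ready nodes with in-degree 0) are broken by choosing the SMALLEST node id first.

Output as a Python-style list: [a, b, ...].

Answer: [3, 4, 5, 0, 2, 6, 1]

Derivation:
Old toposort: [3, 4, 0, 5, 2, 6, 1]
Added edge: 5->0
Position of 5 (3) > position of 0 (2). Must reorder: 5 must now come before 0.
Run Kahn's algorithm (break ties by smallest node id):
  initial in-degrees: [2, 1, 3, 0, 1, 2, 3]
  ready (indeg=0): [3]
  pop 3: indeg[2]->2; indeg[4]->0; indeg[5]->1; indeg[6]->2 | ready=[4] | order so far=[3]
  pop 4: indeg[0]->1; indeg[5]->0; indeg[6]->1 | ready=[5] | order so far=[3, 4]
  pop 5: indeg[0]->0; indeg[2]->1 | ready=[0] | order so far=[3, 4, 5]
  pop 0: indeg[2]->0 | ready=[2] | order so far=[3, 4, 5, 0]
  pop 2: indeg[6]->0 | ready=[6] | order so far=[3, 4, 5, 0, 2]
  pop 6: indeg[1]->0 | ready=[1] | order so far=[3, 4, 5, 0, 2, 6]
  pop 1: no out-edges | ready=[] | order so far=[3, 4, 5, 0, 2, 6, 1]
  Result: [3, 4, 5, 0, 2, 6, 1]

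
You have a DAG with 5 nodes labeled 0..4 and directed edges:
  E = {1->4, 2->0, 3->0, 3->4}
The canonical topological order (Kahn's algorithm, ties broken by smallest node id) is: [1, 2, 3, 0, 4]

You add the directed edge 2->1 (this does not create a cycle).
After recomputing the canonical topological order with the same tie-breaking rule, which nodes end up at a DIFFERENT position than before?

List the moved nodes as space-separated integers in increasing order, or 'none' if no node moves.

Old toposort: [1, 2, 3, 0, 4]
Added edge 2->1
Recompute Kahn (smallest-id tiebreak):
  initial in-degrees: [2, 1, 0, 0, 2]
  ready (indeg=0): [2, 3]
  pop 2: indeg[0]->1; indeg[1]->0 | ready=[1, 3] | order so far=[2]
  pop 1: indeg[4]->1 | ready=[3] | order so far=[2, 1]
  pop 3: indeg[0]->0; indeg[4]->0 | ready=[0, 4] | order so far=[2, 1, 3]
  pop 0: no out-edges | ready=[4] | order so far=[2, 1, 3, 0]
  pop 4: no out-edges | ready=[] | order so far=[2, 1, 3, 0, 4]
New canonical toposort: [2, 1, 3, 0, 4]
Compare positions:
  Node 0: index 3 -> 3 (same)
  Node 1: index 0 -> 1 (moved)
  Node 2: index 1 -> 0 (moved)
  Node 3: index 2 -> 2 (same)
  Node 4: index 4 -> 4 (same)
Nodes that changed position: 1 2

Answer: 1 2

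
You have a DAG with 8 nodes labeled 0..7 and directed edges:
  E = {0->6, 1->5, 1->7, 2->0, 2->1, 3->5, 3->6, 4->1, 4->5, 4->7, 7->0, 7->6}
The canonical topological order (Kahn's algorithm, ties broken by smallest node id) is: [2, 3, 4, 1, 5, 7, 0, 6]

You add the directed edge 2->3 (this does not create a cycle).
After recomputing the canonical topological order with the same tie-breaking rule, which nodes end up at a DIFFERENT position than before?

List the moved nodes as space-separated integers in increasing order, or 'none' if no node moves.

Answer: none

Derivation:
Old toposort: [2, 3, 4, 1, 5, 7, 0, 6]
Added edge 2->3
Recompute Kahn (smallest-id tiebreak):
  initial in-degrees: [2, 2, 0, 1, 0, 3, 3, 2]
  ready (indeg=0): [2, 4]
  pop 2: indeg[0]->1; indeg[1]->1; indeg[3]->0 | ready=[3, 4] | order so far=[2]
  pop 3: indeg[5]->2; indeg[6]->2 | ready=[4] | order so far=[2, 3]
  pop 4: indeg[1]->0; indeg[5]->1; indeg[7]->1 | ready=[1] | order so far=[2, 3, 4]
  pop 1: indeg[5]->0; indeg[7]->0 | ready=[5, 7] | order so far=[2, 3, 4, 1]
  pop 5: no out-edges | ready=[7] | order so far=[2, 3, 4, 1, 5]
  pop 7: indeg[0]->0; indeg[6]->1 | ready=[0] | order so far=[2, 3, 4, 1, 5, 7]
  pop 0: indeg[6]->0 | ready=[6] | order so far=[2, 3, 4, 1, 5, 7, 0]
  pop 6: no out-edges | ready=[] | order so far=[2, 3, 4, 1, 5, 7, 0, 6]
New canonical toposort: [2, 3, 4, 1, 5, 7, 0, 6]
Compare positions:
  Node 0: index 6 -> 6 (same)
  Node 1: index 3 -> 3 (same)
  Node 2: index 0 -> 0 (same)
  Node 3: index 1 -> 1 (same)
  Node 4: index 2 -> 2 (same)
  Node 5: index 4 -> 4 (same)
  Node 6: index 7 -> 7 (same)
  Node 7: index 5 -> 5 (same)
Nodes that changed position: none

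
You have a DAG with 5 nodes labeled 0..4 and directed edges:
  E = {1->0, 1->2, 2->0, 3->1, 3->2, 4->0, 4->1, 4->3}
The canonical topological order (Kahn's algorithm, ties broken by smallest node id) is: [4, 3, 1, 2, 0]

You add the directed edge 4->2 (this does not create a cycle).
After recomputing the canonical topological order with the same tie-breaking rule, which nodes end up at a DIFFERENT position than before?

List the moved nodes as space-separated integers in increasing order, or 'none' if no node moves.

Old toposort: [4, 3, 1, 2, 0]
Added edge 4->2
Recompute Kahn (smallest-id tiebreak):
  initial in-degrees: [3, 2, 3, 1, 0]
  ready (indeg=0): [4]
  pop 4: indeg[0]->2; indeg[1]->1; indeg[2]->2; indeg[3]->0 | ready=[3] | order so far=[4]
  pop 3: indeg[1]->0; indeg[2]->1 | ready=[1] | order so far=[4, 3]
  pop 1: indeg[0]->1; indeg[2]->0 | ready=[2] | order so far=[4, 3, 1]
  pop 2: indeg[0]->0 | ready=[0] | order so far=[4, 3, 1, 2]
  pop 0: no out-edges | ready=[] | order so far=[4, 3, 1, 2, 0]
New canonical toposort: [4, 3, 1, 2, 0]
Compare positions:
  Node 0: index 4 -> 4 (same)
  Node 1: index 2 -> 2 (same)
  Node 2: index 3 -> 3 (same)
  Node 3: index 1 -> 1 (same)
  Node 4: index 0 -> 0 (same)
Nodes that changed position: none

Answer: none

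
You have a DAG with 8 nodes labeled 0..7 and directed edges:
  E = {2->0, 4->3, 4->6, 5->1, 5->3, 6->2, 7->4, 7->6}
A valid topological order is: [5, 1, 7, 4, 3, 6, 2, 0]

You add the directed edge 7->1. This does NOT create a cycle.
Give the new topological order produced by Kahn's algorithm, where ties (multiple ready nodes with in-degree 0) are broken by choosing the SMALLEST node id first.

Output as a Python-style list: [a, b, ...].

Answer: [5, 7, 1, 4, 3, 6, 2, 0]

Derivation:
Old toposort: [5, 1, 7, 4, 3, 6, 2, 0]
Added edge: 7->1
Position of 7 (2) > position of 1 (1). Must reorder: 7 must now come before 1.
Run Kahn's algorithm (break ties by smallest node id):
  initial in-degrees: [1, 2, 1, 2, 1, 0, 2, 0]
  ready (indeg=0): [5, 7]
  pop 5: indeg[1]->1; indeg[3]->1 | ready=[7] | order so far=[5]
  pop 7: indeg[1]->0; indeg[4]->0; indeg[6]->1 | ready=[1, 4] | order so far=[5, 7]
  pop 1: no out-edges | ready=[4] | order so far=[5, 7, 1]
  pop 4: indeg[3]->0; indeg[6]->0 | ready=[3, 6] | order so far=[5, 7, 1, 4]
  pop 3: no out-edges | ready=[6] | order so far=[5, 7, 1, 4, 3]
  pop 6: indeg[2]->0 | ready=[2] | order so far=[5, 7, 1, 4, 3, 6]
  pop 2: indeg[0]->0 | ready=[0] | order so far=[5, 7, 1, 4, 3, 6, 2]
  pop 0: no out-edges | ready=[] | order so far=[5, 7, 1, 4, 3, 6, 2, 0]
  Result: [5, 7, 1, 4, 3, 6, 2, 0]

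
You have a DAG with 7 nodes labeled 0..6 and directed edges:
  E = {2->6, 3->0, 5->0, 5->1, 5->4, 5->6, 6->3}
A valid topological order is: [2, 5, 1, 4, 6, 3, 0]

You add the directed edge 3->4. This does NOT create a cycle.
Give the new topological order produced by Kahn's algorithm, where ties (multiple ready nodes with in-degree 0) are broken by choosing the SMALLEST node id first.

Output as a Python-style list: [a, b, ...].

Answer: [2, 5, 1, 6, 3, 0, 4]

Derivation:
Old toposort: [2, 5, 1, 4, 6, 3, 0]
Added edge: 3->4
Position of 3 (5) > position of 4 (3). Must reorder: 3 must now come before 4.
Run Kahn's algorithm (break ties by smallest node id):
  initial in-degrees: [2, 1, 0, 1, 2, 0, 2]
  ready (indeg=0): [2, 5]
  pop 2: indeg[6]->1 | ready=[5] | order so far=[2]
  pop 5: indeg[0]->1; indeg[1]->0; indeg[4]->1; indeg[6]->0 | ready=[1, 6] | order so far=[2, 5]
  pop 1: no out-edges | ready=[6] | order so far=[2, 5, 1]
  pop 6: indeg[3]->0 | ready=[3] | order so far=[2, 5, 1, 6]
  pop 3: indeg[0]->0; indeg[4]->0 | ready=[0, 4] | order so far=[2, 5, 1, 6, 3]
  pop 0: no out-edges | ready=[4] | order so far=[2, 5, 1, 6, 3, 0]
  pop 4: no out-edges | ready=[] | order so far=[2, 5, 1, 6, 3, 0, 4]
  Result: [2, 5, 1, 6, 3, 0, 4]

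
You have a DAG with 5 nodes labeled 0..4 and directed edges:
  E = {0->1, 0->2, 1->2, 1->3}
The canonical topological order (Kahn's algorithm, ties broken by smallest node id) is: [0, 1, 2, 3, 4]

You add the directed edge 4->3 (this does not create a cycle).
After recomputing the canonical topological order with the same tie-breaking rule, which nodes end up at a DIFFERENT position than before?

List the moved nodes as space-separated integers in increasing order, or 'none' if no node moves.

Answer: 3 4

Derivation:
Old toposort: [0, 1, 2, 3, 4]
Added edge 4->3
Recompute Kahn (smallest-id tiebreak):
  initial in-degrees: [0, 1, 2, 2, 0]
  ready (indeg=0): [0, 4]
  pop 0: indeg[1]->0; indeg[2]->1 | ready=[1, 4] | order so far=[0]
  pop 1: indeg[2]->0; indeg[3]->1 | ready=[2, 4] | order so far=[0, 1]
  pop 2: no out-edges | ready=[4] | order so far=[0, 1, 2]
  pop 4: indeg[3]->0 | ready=[3] | order so far=[0, 1, 2, 4]
  pop 3: no out-edges | ready=[] | order so far=[0, 1, 2, 4, 3]
New canonical toposort: [0, 1, 2, 4, 3]
Compare positions:
  Node 0: index 0 -> 0 (same)
  Node 1: index 1 -> 1 (same)
  Node 2: index 2 -> 2 (same)
  Node 3: index 3 -> 4 (moved)
  Node 4: index 4 -> 3 (moved)
Nodes that changed position: 3 4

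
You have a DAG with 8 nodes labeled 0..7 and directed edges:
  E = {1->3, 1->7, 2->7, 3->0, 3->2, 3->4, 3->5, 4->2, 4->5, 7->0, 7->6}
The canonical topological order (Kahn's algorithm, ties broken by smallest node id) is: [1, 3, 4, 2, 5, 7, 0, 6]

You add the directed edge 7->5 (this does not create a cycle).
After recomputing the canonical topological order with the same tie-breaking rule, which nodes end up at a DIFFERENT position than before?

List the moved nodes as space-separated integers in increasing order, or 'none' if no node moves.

Old toposort: [1, 3, 4, 2, 5, 7, 0, 6]
Added edge 7->5
Recompute Kahn (smallest-id tiebreak):
  initial in-degrees: [2, 0, 2, 1, 1, 3, 1, 2]
  ready (indeg=0): [1]
  pop 1: indeg[3]->0; indeg[7]->1 | ready=[3] | order so far=[1]
  pop 3: indeg[0]->1; indeg[2]->1; indeg[4]->0; indeg[5]->2 | ready=[4] | order so far=[1, 3]
  pop 4: indeg[2]->0; indeg[5]->1 | ready=[2] | order so far=[1, 3, 4]
  pop 2: indeg[7]->0 | ready=[7] | order so far=[1, 3, 4, 2]
  pop 7: indeg[0]->0; indeg[5]->0; indeg[6]->0 | ready=[0, 5, 6] | order so far=[1, 3, 4, 2, 7]
  pop 0: no out-edges | ready=[5, 6] | order so far=[1, 3, 4, 2, 7, 0]
  pop 5: no out-edges | ready=[6] | order so far=[1, 3, 4, 2, 7, 0, 5]
  pop 6: no out-edges | ready=[] | order so far=[1, 3, 4, 2, 7, 0, 5, 6]
New canonical toposort: [1, 3, 4, 2, 7, 0, 5, 6]
Compare positions:
  Node 0: index 6 -> 5 (moved)
  Node 1: index 0 -> 0 (same)
  Node 2: index 3 -> 3 (same)
  Node 3: index 1 -> 1 (same)
  Node 4: index 2 -> 2 (same)
  Node 5: index 4 -> 6 (moved)
  Node 6: index 7 -> 7 (same)
  Node 7: index 5 -> 4 (moved)
Nodes that changed position: 0 5 7

Answer: 0 5 7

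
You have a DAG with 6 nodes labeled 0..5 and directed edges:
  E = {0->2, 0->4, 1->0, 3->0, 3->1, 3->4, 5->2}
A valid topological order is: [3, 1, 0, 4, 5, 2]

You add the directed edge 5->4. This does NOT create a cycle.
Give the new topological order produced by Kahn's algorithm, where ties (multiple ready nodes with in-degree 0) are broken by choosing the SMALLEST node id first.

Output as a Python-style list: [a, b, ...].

Old toposort: [3, 1, 0, 4, 5, 2]
Added edge: 5->4
Position of 5 (4) > position of 4 (3). Must reorder: 5 must now come before 4.
Run Kahn's algorithm (break ties by smallest node id):
  initial in-degrees: [2, 1, 2, 0, 3, 0]
  ready (indeg=0): [3, 5]
  pop 3: indeg[0]->1; indeg[1]->0; indeg[4]->2 | ready=[1, 5] | order so far=[3]
  pop 1: indeg[0]->0 | ready=[0, 5] | order so far=[3, 1]
  pop 0: indeg[2]->1; indeg[4]->1 | ready=[5] | order so far=[3, 1, 0]
  pop 5: indeg[2]->0; indeg[4]->0 | ready=[2, 4] | order so far=[3, 1, 0, 5]
  pop 2: no out-edges | ready=[4] | order so far=[3, 1, 0, 5, 2]
  pop 4: no out-edges | ready=[] | order so far=[3, 1, 0, 5, 2, 4]
  Result: [3, 1, 0, 5, 2, 4]

Answer: [3, 1, 0, 5, 2, 4]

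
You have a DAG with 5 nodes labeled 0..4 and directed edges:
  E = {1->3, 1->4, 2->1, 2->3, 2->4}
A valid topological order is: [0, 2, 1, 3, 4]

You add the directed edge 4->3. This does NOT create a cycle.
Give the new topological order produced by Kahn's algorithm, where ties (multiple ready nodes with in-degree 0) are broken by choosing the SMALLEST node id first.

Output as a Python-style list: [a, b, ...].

Answer: [0, 2, 1, 4, 3]

Derivation:
Old toposort: [0, 2, 1, 3, 4]
Added edge: 4->3
Position of 4 (4) > position of 3 (3). Must reorder: 4 must now come before 3.
Run Kahn's algorithm (break ties by smallest node id):
  initial in-degrees: [0, 1, 0, 3, 2]
  ready (indeg=0): [0, 2]
  pop 0: no out-edges | ready=[2] | order so far=[0]
  pop 2: indeg[1]->0; indeg[3]->2; indeg[4]->1 | ready=[1] | order so far=[0, 2]
  pop 1: indeg[3]->1; indeg[4]->0 | ready=[4] | order so far=[0, 2, 1]
  pop 4: indeg[3]->0 | ready=[3] | order so far=[0, 2, 1, 4]
  pop 3: no out-edges | ready=[] | order so far=[0, 2, 1, 4, 3]
  Result: [0, 2, 1, 4, 3]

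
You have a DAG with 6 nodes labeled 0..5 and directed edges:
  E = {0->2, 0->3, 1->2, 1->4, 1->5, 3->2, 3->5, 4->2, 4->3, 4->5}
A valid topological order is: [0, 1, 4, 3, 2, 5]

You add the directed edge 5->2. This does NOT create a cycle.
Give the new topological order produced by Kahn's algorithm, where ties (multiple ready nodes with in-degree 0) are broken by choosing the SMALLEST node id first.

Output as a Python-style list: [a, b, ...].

Old toposort: [0, 1, 4, 3, 2, 5]
Added edge: 5->2
Position of 5 (5) > position of 2 (4). Must reorder: 5 must now come before 2.
Run Kahn's algorithm (break ties by smallest node id):
  initial in-degrees: [0, 0, 5, 2, 1, 3]
  ready (indeg=0): [0, 1]
  pop 0: indeg[2]->4; indeg[3]->1 | ready=[1] | order so far=[0]
  pop 1: indeg[2]->3; indeg[4]->0; indeg[5]->2 | ready=[4] | order so far=[0, 1]
  pop 4: indeg[2]->2; indeg[3]->0; indeg[5]->1 | ready=[3] | order so far=[0, 1, 4]
  pop 3: indeg[2]->1; indeg[5]->0 | ready=[5] | order so far=[0, 1, 4, 3]
  pop 5: indeg[2]->0 | ready=[2] | order so far=[0, 1, 4, 3, 5]
  pop 2: no out-edges | ready=[] | order so far=[0, 1, 4, 3, 5, 2]
  Result: [0, 1, 4, 3, 5, 2]

Answer: [0, 1, 4, 3, 5, 2]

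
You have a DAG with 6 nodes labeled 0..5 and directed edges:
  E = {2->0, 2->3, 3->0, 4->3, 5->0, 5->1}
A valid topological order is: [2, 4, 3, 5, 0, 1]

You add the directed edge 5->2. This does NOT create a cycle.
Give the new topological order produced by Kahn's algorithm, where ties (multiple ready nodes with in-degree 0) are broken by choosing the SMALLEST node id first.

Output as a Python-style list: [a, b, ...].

Answer: [4, 5, 1, 2, 3, 0]

Derivation:
Old toposort: [2, 4, 3, 5, 0, 1]
Added edge: 5->2
Position of 5 (3) > position of 2 (0). Must reorder: 5 must now come before 2.
Run Kahn's algorithm (break ties by smallest node id):
  initial in-degrees: [3, 1, 1, 2, 0, 0]
  ready (indeg=0): [4, 5]
  pop 4: indeg[3]->1 | ready=[5] | order so far=[4]
  pop 5: indeg[0]->2; indeg[1]->0; indeg[2]->0 | ready=[1, 2] | order so far=[4, 5]
  pop 1: no out-edges | ready=[2] | order so far=[4, 5, 1]
  pop 2: indeg[0]->1; indeg[3]->0 | ready=[3] | order so far=[4, 5, 1, 2]
  pop 3: indeg[0]->0 | ready=[0] | order so far=[4, 5, 1, 2, 3]
  pop 0: no out-edges | ready=[] | order so far=[4, 5, 1, 2, 3, 0]
  Result: [4, 5, 1, 2, 3, 0]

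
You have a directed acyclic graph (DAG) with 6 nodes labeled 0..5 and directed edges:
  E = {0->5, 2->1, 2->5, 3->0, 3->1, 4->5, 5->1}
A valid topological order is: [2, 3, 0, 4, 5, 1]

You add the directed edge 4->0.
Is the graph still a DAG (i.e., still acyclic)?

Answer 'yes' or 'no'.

Given toposort: [2, 3, 0, 4, 5, 1]
Position of 4: index 3; position of 0: index 2
New edge 4->0: backward (u after v in old order)
Backward edge: old toposort is now invalid. Check if this creates a cycle.
Does 0 already reach 4? Reachable from 0: [0, 1, 5]. NO -> still a DAG (reorder needed).
Still a DAG? yes

Answer: yes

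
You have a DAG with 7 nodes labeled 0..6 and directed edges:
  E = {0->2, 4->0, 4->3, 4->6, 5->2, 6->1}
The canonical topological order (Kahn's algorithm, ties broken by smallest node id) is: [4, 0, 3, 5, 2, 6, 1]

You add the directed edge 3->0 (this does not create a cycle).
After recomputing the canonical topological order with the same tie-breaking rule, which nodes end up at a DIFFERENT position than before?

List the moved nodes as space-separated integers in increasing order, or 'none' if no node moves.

Answer: 0 3

Derivation:
Old toposort: [4, 0, 3, 5, 2, 6, 1]
Added edge 3->0
Recompute Kahn (smallest-id tiebreak):
  initial in-degrees: [2, 1, 2, 1, 0, 0, 1]
  ready (indeg=0): [4, 5]
  pop 4: indeg[0]->1; indeg[3]->0; indeg[6]->0 | ready=[3, 5, 6] | order so far=[4]
  pop 3: indeg[0]->0 | ready=[0, 5, 6] | order so far=[4, 3]
  pop 0: indeg[2]->1 | ready=[5, 6] | order so far=[4, 3, 0]
  pop 5: indeg[2]->0 | ready=[2, 6] | order so far=[4, 3, 0, 5]
  pop 2: no out-edges | ready=[6] | order so far=[4, 3, 0, 5, 2]
  pop 6: indeg[1]->0 | ready=[1] | order so far=[4, 3, 0, 5, 2, 6]
  pop 1: no out-edges | ready=[] | order so far=[4, 3, 0, 5, 2, 6, 1]
New canonical toposort: [4, 3, 0, 5, 2, 6, 1]
Compare positions:
  Node 0: index 1 -> 2 (moved)
  Node 1: index 6 -> 6 (same)
  Node 2: index 4 -> 4 (same)
  Node 3: index 2 -> 1 (moved)
  Node 4: index 0 -> 0 (same)
  Node 5: index 3 -> 3 (same)
  Node 6: index 5 -> 5 (same)
Nodes that changed position: 0 3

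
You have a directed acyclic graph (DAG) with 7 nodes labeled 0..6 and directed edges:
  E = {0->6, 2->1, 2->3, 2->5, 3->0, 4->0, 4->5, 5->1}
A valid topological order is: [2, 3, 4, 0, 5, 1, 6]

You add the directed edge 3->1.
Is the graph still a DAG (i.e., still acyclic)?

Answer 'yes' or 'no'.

Given toposort: [2, 3, 4, 0, 5, 1, 6]
Position of 3: index 1; position of 1: index 5
New edge 3->1: forward
Forward edge: respects the existing order. Still a DAG, same toposort still valid.
Still a DAG? yes

Answer: yes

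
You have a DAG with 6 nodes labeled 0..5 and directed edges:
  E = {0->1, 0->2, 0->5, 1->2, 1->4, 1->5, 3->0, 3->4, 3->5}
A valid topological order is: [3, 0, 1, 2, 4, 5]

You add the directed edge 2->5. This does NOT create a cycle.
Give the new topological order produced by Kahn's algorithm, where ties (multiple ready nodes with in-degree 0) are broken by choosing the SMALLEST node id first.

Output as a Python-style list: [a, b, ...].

Old toposort: [3, 0, 1, 2, 4, 5]
Added edge: 2->5
Position of 2 (3) < position of 5 (5). Old order still valid.
Run Kahn's algorithm (break ties by smallest node id):
  initial in-degrees: [1, 1, 2, 0, 2, 4]
  ready (indeg=0): [3]
  pop 3: indeg[0]->0; indeg[4]->1; indeg[5]->3 | ready=[0] | order so far=[3]
  pop 0: indeg[1]->0; indeg[2]->1; indeg[5]->2 | ready=[1] | order so far=[3, 0]
  pop 1: indeg[2]->0; indeg[4]->0; indeg[5]->1 | ready=[2, 4] | order so far=[3, 0, 1]
  pop 2: indeg[5]->0 | ready=[4, 5] | order so far=[3, 0, 1, 2]
  pop 4: no out-edges | ready=[5] | order so far=[3, 0, 1, 2, 4]
  pop 5: no out-edges | ready=[] | order so far=[3, 0, 1, 2, 4, 5]
  Result: [3, 0, 1, 2, 4, 5]

Answer: [3, 0, 1, 2, 4, 5]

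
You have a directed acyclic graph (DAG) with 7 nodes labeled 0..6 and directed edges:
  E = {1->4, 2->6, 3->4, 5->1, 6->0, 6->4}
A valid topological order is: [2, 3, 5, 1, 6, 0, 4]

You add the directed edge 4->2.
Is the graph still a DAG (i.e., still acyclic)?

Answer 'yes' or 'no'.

Answer: no

Derivation:
Given toposort: [2, 3, 5, 1, 6, 0, 4]
Position of 4: index 6; position of 2: index 0
New edge 4->2: backward (u after v in old order)
Backward edge: old toposort is now invalid. Check if this creates a cycle.
Does 2 already reach 4? Reachable from 2: [0, 2, 4, 6]. YES -> cycle!
Still a DAG? no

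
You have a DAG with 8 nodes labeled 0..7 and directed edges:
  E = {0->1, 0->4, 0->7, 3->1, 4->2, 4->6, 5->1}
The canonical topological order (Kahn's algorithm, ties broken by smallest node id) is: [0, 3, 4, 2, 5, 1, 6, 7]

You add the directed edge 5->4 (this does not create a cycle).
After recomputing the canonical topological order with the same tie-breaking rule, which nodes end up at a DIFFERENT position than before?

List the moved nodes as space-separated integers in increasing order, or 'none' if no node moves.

Answer: 1 2 4 5

Derivation:
Old toposort: [0, 3, 4, 2, 5, 1, 6, 7]
Added edge 5->4
Recompute Kahn (smallest-id tiebreak):
  initial in-degrees: [0, 3, 1, 0, 2, 0, 1, 1]
  ready (indeg=0): [0, 3, 5]
  pop 0: indeg[1]->2; indeg[4]->1; indeg[7]->0 | ready=[3, 5, 7] | order so far=[0]
  pop 3: indeg[1]->1 | ready=[5, 7] | order so far=[0, 3]
  pop 5: indeg[1]->0; indeg[4]->0 | ready=[1, 4, 7] | order so far=[0, 3, 5]
  pop 1: no out-edges | ready=[4, 7] | order so far=[0, 3, 5, 1]
  pop 4: indeg[2]->0; indeg[6]->0 | ready=[2, 6, 7] | order so far=[0, 3, 5, 1, 4]
  pop 2: no out-edges | ready=[6, 7] | order so far=[0, 3, 5, 1, 4, 2]
  pop 6: no out-edges | ready=[7] | order so far=[0, 3, 5, 1, 4, 2, 6]
  pop 7: no out-edges | ready=[] | order so far=[0, 3, 5, 1, 4, 2, 6, 7]
New canonical toposort: [0, 3, 5, 1, 4, 2, 6, 7]
Compare positions:
  Node 0: index 0 -> 0 (same)
  Node 1: index 5 -> 3 (moved)
  Node 2: index 3 -> 5 (moved)
  Node 3: index 1 -> 1 (same)
  Node 4: index 2 -> 4 (moved)
  Node 5: index 4 -> 2 (moved)
  Node 6: index 6 -> 6 (same)
  Node 7: index 7 -> 7 (same)
Nodes that changed position: 1 2 4 5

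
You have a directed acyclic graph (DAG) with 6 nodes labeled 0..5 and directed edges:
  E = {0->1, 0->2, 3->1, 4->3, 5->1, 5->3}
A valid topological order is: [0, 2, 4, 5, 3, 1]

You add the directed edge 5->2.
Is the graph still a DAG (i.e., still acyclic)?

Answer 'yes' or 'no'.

Answer: yes

Derivation:
Given toposort: [0, 2, 4, 5, 3, 1]
Position of 5: index 3; position of 2: index 1
New edge 5->2: backward (u after v in old order)
Backward edge: old toposort is now invalid. Check if this creates a cycle.
Does 2 already reach 5? Reachable from 2: [2]. NO -> still a DAG (reorder needed).
Still a DAG? yes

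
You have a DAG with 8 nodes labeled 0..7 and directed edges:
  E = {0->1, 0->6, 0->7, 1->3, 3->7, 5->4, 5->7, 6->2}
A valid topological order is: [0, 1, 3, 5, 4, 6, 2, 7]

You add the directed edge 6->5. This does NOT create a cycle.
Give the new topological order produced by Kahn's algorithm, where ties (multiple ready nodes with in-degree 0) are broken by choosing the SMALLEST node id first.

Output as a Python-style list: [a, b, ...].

Answer: [0, 1, 3, 6, 2, 5, 4, 7]

Derivation:
Old toposort: [0, 1, 3, 5, 4, 6, 2, 7]
Added edge: 6->5
Position of 6 (5) > position of 5 (3). Must reorder: 6 must now come before 5.
Run Kahn's algorithm (break ties by smallest node id):
  initial in-degrees: [0, 1, 1, 1, 1, 1, 1, 3]
  ready (indeg=0): [0]
  pop 0: indeg[1]->0; indeg[6]->0; indeg[7]->2 | ready=[1, 6] | order so far=[0]
  pop 1: indeg[3]->0 | ready=[3, 6] | order so far=[0, 1]
  pop 3: indeg[7]->1 | ready=[6] | order so far=[0, 1, 3]
  pop 6: indeg[2]->0; indeg[5]->0 | ready=[2, 5] | order so far=[0, 1, 3, 6]
  pop 2: no out-edges | ready=[5] | order so far=[0, 1, 3, 6, 2]
  pop 5: indeg[4]->0; indeg[7]->0 | ready=[4, 7] | order so far=[0, 1, 3, 6, 2, 5]
  pop 4: no out-edges | ready=[7] | order so far=[0, 1, 3, 6, 2, 5, 4]
  pop 7: no out-edges | ready=[] | order so far=[0, 1, 3, 6, 2, 5, 4, 7]
  Result: [0, 1, 3, 6, 2, 5, 4, 7]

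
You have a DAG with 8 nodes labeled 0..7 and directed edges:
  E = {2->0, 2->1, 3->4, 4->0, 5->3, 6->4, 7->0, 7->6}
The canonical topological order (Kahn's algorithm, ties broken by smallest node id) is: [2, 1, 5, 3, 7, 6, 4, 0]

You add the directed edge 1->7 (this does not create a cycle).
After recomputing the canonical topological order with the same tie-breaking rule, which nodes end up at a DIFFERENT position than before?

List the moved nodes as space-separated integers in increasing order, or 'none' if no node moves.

Answer: none

Derivation:
Old toposort: [2, 1, 5, 3, 7, 6, 4, 0]
Added edge 1->7
Recompute Kahn (smallest-id tiebreak):
  initial in-degrees: [3, 1, 0, 1, 2, 0, 1, 1]
  ready (indeg=0): [2, 5]
  pop 2: indeg[0]->2; indeg[1]->0 | ready=[1, 5] | order so far=[2]
  pop 1: indeg[7]->0 | ready=[5, 7] | order so far=[2, 1]
  pop 5: indeg[3]->0 | ready=[3, 7] | order so far=[2, 1, 5]
  pop 3: indeg[4]->1 | ready=[7] | order so far=[2, 1, 5, 3]
  pop 7: indeg[0]->1; indeg[6]->0 | ready=[6] | order so far=[2, 1, 5, 3, 7]
  pop 6: indeg[4]->0 | ready=[4] | order so far=[2, 1, 5, 3, 7, 6]
  pop 4: indeg[0]->0 | ready=[0] | order so far=[2, 1, 5, 3, 7, 6, 4]
  pop 0: no out-edges | ready=[] | order so far=[2, 1, 5, 3, 7, 6, 4, 0]
New canonical toposort: [2, 1, 5, 3, 7, 6, 4, 0]
Compare positions:
  Node 0: index 7 -> 7 (same)
  Node 1: index 1 -> 1 (same)
  Node 2: index 0 -> 0 (same)
  Node 3: index 3 -> 3 (same)
  Node 4: index 6 -> 6 (same)
  Node 5: index 2 -> 2 (same)
  Node 6: index 5 -> 5 (same)
  Node 7: index 4 -> 4 (same)
Nodes that changed position: none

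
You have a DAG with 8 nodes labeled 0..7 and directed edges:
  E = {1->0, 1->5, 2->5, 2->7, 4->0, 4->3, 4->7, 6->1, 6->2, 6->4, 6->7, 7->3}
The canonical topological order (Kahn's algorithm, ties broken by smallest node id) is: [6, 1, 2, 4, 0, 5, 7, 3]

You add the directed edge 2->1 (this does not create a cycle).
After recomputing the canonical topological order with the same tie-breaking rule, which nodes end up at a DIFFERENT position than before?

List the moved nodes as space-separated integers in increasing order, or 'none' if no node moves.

Old toposort: [6, 1, 2, 4, 0, 5, 7, 3]
Added edge 2->1
Recompute Kahn (smallest-id tiebreak):
  initial in-degrees: [2, 2, 1, 2, 1, 2, 0, 3]
  ready (indeg=0): [6]
  pop 6: indeg[1]->1; indeg[2]->0; indeg[4]->0; indeg[7]->2 | ready=[2, 4] | order so far=[6]
  pop 2: indeg[1]->0; indeg[5]->1; indeg[7]->1 | ready=[1, 4] | order so far=[6, 2]
  pop 1: indeg[0]->1; indeg[5]->0 | ready=[4, 5] | order so far=[6, 2, 1]
  pop 4: indeg[0]->0; indeg[3]->1; indeg[7]->0 | ready=[0, 5, 7] | order so far=[6, 2, 1, 4]
  pop 0: no out-edges | ready=[5, 7] | order so far=[6, 2, 1, 4, 0]
  pop 5: no out-edges | ready=[7] | order so far=[6, 2, 1, 4, 0, 5]
  pop 7: indeg[3]->0 | ready=[3] | order so far=[6, 2, 1, 4, 0, 5, 7]
  pop 3: no out-edges | ready=[] | order so far=[6, 2, 1, 4, 0, 5, 7, 3]
New canonical toposort: [6, 2, 1, 4, 0, 5, 7, 3]
Compare positions:
  Node 0: index 4 -> 4 (same)
  Node 1: index 1 -> 2 (moved)
  Node 2: index 2 -> 1 (moved)
  Node 3: index 7 -> 7 (same)
  Node 4: index 3 -> 3 (same)
  Node 5: index 5 -> 5 (same)
  Node 6: index 0 -> 0 (same)
  Node 7: index 6 -> 6 (same)
Nodes that changed position: 1 2

Answer: 1 2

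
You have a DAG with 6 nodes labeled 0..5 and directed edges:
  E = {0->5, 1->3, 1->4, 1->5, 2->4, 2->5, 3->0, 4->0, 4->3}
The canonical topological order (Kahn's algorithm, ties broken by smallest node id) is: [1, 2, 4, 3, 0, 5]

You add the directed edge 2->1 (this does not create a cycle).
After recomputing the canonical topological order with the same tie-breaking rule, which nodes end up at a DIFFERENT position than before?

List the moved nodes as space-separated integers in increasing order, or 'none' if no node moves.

Old toposort: [1, 2, 4, 3, 0, 5]
Added edge 2->1
Recompute Kahn (smallest-id tiebreak):
  initial in-degrees: [2, 1, 0, 2, 2, 3]
  ready (indeg=0): [2]
  pop 2: indeg[1]->0; indeg[4]->1; indeg[5]->2 | ready=[1] | order so far=[2]
  pop 1: indeg[3]->1; indeg[4]->0; indeg[5]->1 | ready=[4] | order so far=[2, 1]
  pop 4: indeg[0]->1; indeg[3]->0 | ready=[3] | order so far=[2, 1, 4]
  pop 3: indeg[0]->0 | ready=[0] | order so far=[2, 1, 4, 3]
  pop 0: indeg[5]->0 | ready=[5] | order so far=[2, 1, 4, 3, 0]
  pop 5: no out-edges | ready=[] | order so far=[2, 1, 4, 3, 0, 5]
New canonical toposort: [2, 1, 4, 3, 0, 5]
Compare positions:
  Node 0: index 4 -> 4 (same)
  Node 1: index 0 -> 1 (moved)
  Node 2: index 1 -> 0 (moved)
  Node 3: index 3 -> 3 (same)
  Node 4: index 2 -> 2 (same)
  Node 5: index 5 -> 5 (same)
Nodes that changed position: 1 2

Answer: 1 2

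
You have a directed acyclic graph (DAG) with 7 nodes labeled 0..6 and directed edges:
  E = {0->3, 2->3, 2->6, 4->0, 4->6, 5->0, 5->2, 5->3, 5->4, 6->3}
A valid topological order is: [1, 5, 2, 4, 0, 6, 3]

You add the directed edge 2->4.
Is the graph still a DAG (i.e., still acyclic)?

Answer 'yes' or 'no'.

Given toposort: [1, 5, 2, 4, 0, 6, 3]
Position of 2: index 2; position of 4: index 3
New edge 2->4: forward
Forward edge: respects the existing order. Still a DAG, same toposort still valid.
Still a DAG? yes

Answer: yes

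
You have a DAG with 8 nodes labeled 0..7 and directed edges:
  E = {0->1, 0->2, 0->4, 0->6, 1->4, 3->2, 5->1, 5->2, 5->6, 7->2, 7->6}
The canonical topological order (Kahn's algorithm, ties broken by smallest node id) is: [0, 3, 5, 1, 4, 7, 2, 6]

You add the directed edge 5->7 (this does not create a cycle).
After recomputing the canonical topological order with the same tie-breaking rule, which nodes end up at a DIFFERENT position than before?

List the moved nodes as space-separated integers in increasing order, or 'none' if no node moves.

Old toposort: [0, 3, 5, 1, 4, 7, 2, 6]
Added edge 5->7
Recompute Kahn (smallest-id tiebreak):
  initial in-degrees: [0, 2, 4, 0, 2, 0, 3, 1]
  ready (indeg=0): [0, 3, 5]
  pop 0: indeg[1]->1; indeg[2]->3; indeg[4]->1; indeg[6]->2 | ready=[3, 5] | order so far=[0]
  pop 3: indeg[2]->2 | ready=[5] | order so far=[0, 3]
  pop 5: indeg[1]->0; indeg[2]->1; indeg[6]->1; indeg[7]->0 | ready=[1, 7] | order so far=[0, 3, 5]
  pop 1: indeg[4]->0 | ready=[4, 7] | order so far=[0, 3, 5, 1]
  pop 4: no out-edges | ready=[7] | order so far=[0, 3, 5, 1, 4]
  pop 7: indeg[2]->0; indeg[6]->0 | ready=[2, 6] | order so far=[0, 3, 5, 1, 4, 7]
  pop 2: no out-edges | ready=[6] | order so far=[0, 3, 5, 1, 4, 7, 2]
  pop 6: no out-edges | ready=[] | order so far=[0, 3, 5, 1, 4, 7, 2, 6]
New canonical toposort: [0, 3, 5, 1, 4, 7, 2, 6]
Compare positions:
  Node 0: index 0 -> 0 (same)
  Node 1: index 3 -> 3 (same)
  Node 2: index 6 -> 6 (same)
  Node 3: index 1 -> 1 (same)
  Node 4: index 4 -> 4 (same)
  Node 5: index 2 -> 2 (same)
  Node 6: index 7 -> 7 (same)
  Node 7: index 5 -> 5 (same)
Nodes that changed position: none

Answer: none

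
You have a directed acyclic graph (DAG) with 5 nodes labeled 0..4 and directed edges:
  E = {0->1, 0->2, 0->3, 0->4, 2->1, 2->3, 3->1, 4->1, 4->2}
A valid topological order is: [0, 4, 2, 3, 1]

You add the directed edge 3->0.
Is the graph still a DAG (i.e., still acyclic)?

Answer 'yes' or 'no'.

Answer: no

Derivation:
Given toposort: [0, 4, 2, 3, 1]
Position of 3: index 3; position of 0: index 0
New edge 3->0: backward (u after v in old order)
Backward edge: old toposort is now invalid. Check if this creates a cycle.
Does 0 already reach 3? Reachable from 0: [0, 1, 2, 3, 4]. YES -> cycle!
Still a DAG? no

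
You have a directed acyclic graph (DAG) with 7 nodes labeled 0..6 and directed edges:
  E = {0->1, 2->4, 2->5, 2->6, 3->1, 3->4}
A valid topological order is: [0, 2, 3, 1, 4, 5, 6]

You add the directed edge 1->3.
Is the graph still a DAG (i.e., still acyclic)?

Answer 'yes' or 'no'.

Answer: no

Derivation:
Given toposort: [0, 2, 3, 1, 4, 5, 6]
Position of 1: index 3; position of 3: index 2
New edge 1->3: backward (u after v in old order)
Backward edge: old toposort is now invalid. Check if this creates a cycle.
Does 3 already reach 1? Reachable from 3: [1, 3, 4]. YES -> cycle!
Still a DAG? no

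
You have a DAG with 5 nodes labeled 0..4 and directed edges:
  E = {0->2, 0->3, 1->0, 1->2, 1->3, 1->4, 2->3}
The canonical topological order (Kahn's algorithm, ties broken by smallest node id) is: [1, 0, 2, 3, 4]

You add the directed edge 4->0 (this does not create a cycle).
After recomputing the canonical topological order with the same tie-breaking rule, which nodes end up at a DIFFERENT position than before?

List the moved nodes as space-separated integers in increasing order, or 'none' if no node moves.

Old toposort: [1, 0, 2, 3, 4]
Added edge 4->0
Recompute Kahn (smallest-id tiebreak):
  initial in-degrees: [2, 0, 2, 3, 1]
  ready (indeg=0): [1]
  pop 1: indeg[0]->1; indeg[2]->1; indeg[3]->2; indeg[4]->0 | ready=[4] | order so far=[1]
  pop 4: indeg[0]->0 | ready=[0] | order so far=[1, 4]
  pop 0: indeg[2]->0; indeg[3]->1 | ready=[2] | order so far=[1, 4, 0]
  pop 2: indeg[3]->0 | ready=[3] | order so far=[1, 4, 0, 2]
  pop 3: no out-edges | ready=[] | order so far=[1, 4, 0, 2, 3]
New canonical toposort: [1, 4, 0, 2, 3]
Compare positions:
  Node 0: index 1 -> 2 (moved)
  Node 1: index 0 -> 0 (same)
  Node 2: index 2 -> 3 (moved)
  Node 3: index 3 -> 4 (moved)
  Node 4: index 4 -> 1 (moved)
Nodes that changed position: 0 2 3 4

Answer: 0 2 3 4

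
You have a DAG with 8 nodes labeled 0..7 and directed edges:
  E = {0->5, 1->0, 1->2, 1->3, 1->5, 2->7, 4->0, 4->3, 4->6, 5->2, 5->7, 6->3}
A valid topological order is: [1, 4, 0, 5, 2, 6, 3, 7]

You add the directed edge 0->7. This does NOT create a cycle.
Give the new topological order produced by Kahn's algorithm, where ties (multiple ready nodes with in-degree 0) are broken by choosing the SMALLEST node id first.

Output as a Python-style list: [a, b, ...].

Answer: [1, 4, 0, 5, 2, 6, 3, 7]

Derivation:
Old toposort: [1, 4, 0, 5, 2, 6, 3, 7]
Added edge: 0->7
Position of 0 (2) < position of 7 (7). Old order still valid.
Run Kahn's algorithm (break ties by smallest node id):
  initial in-degrees: [2, 0, 2, 3, 0, 2, 1, 3]
  ready (indeg=0): [1, 4]
  pop 1: indeg[0]->1; indeg[2]->1; indeg[3]->2; indeg[5]->1 | ready=[4] | order so far=[1]
  pop 4: indeg[0]->0; indeg[3]->1; indeg[6]->0 | ready=[0, 6] | order so far=[1, 4]
  pop 0: indeg[5]->0; indeg[7]->2 | ready=[5, 6] | order so far=[1, 4, 0]
  pop 5: indeg[2]->0; indeg[7]->1 | ready=[2, 6] | order so far=[1, 4, 0, 5]
  pop 2: indeg[7]->0 | ready=[6, 7] | order so far=[1, 4, 0, 5, 2]
  pop 6: indeg[3]->0 | ready=[3, 7] | order so far=[1, 4, 0, 5, 2, 6]
  pop 3: no out-edges | ready=[7] | order so far=[1, 4, 0, 5, 2, 6, 3]
  pop 7: no out-edges | ready=[] | order so far=[1, 4, 0, 5, 2, 6, 3, 7]
  Result: [1, 4, 0, 5, 2, 6, 3, 7]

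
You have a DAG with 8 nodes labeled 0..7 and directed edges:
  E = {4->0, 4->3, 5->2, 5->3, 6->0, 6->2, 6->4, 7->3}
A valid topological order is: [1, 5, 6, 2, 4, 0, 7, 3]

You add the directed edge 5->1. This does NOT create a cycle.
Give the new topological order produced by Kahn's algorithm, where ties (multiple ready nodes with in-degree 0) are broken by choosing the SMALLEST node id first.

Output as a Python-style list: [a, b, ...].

Answer: [5, 1, 6, 2, 4, 0, 7, 3]

Derivation:
Old toposort: [1, 5, 6, 2, 4, 0, 7, 3]
Added edge: 5->1
Position of 5 (1) > position of 1 (0). Must reorder: 5 must now come before 1.
Run Kahn's algorithm (break ties by smallest node id):
  initial in-degrees: [2, 1, 2, 3, 1, 0, 0, 0]
  ready (indeg=0): [5, 6, 7]
  pop 5: indeg[1]->0; indeg[2]->1; indeg[3]->2 | ready=[1, 6, 7] | order so far=[5]
  pop 1: no out-edges | ready=[6, 7] | order so far=[5, 1]
  pop 6: indeg[0]->1; indeg[2]->0; indeg[4]->0 | ready=[2, 4, 7] | order so far=[5, 1, 6]
  pop 2: no out-edges | ready=[4, 7] | order so far=[5, 1, 6, 2]
  pop 4: indeg[0]->0; indeg[3]->1 | ready=[0, 7] | order so far=[5, 1, 6, 2, 4]
  pop 0: no out-edges | ready=[7] | order so far=[5, 1, 6, 2, 4, 0]
  pop 7: indeg[3]->0 | ready=[3] | order so far=[5, 1, 6, 2, 4, 0, 7]
  pop 3: no out-edges | ready=[] | order so far=[5, 1, 6, 2, 4, 0, 7, 3]
  Result: [5, 1, 6, 2, 4, 0, 7, 3]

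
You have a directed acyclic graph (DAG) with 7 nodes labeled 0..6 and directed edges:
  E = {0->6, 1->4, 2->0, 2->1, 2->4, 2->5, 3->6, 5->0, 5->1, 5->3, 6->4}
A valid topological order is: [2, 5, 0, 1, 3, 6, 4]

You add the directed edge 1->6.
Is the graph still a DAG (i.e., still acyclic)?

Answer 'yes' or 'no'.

Given toposort: [2, 5, 0, 1, 3, 6, 4]
Position of 1: index 3; position of 6: index 5
New edge 1->6: forward
Forward edge: respects the existing order. Still a DAG, same toposort still valid.
Still a DAG? yes

Answer: yes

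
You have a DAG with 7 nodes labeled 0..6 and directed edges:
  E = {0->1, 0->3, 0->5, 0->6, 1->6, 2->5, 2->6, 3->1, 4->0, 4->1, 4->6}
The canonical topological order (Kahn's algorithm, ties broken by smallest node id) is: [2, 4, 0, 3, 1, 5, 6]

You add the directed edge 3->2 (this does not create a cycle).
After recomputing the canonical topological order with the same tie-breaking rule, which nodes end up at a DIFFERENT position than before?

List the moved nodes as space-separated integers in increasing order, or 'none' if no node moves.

Old toposort: [2, 4, 0, 3, 1, 5, 6]
Added edge 3->2
Recompute Kahn (smallest-id tiebreak):
  initial in-degrees: [1, 3, 1, 1, 0, 2, 4]
  ready (indeg=0): [4]
  pop 4: indeg[0]->0; indeg[1]->2; indeg[6]->3 | ready=[0] | order so far=[4]
  pop 0: indeg[1]->1; indeg[3]->0; indeg[5]->1; indeg[6]->2 | ready=[3] | order so far=[4, 0]
  pop 3: indeg[1]->0; indeg[2]->0 | ready=[1, 2] | order so far=[4, 0, 3]
  pop 1: indeg[6]->1 | ready=[2] | order so far=[4, 0, 3, 1]
  pop 2: indeg[5]->0; indeg[6]->0 | ready=[5, 6] | order so far=[4, 0, 3, 1, 2]
  pop 5: no out-edges | ready=[6] | order so far=[4, 0, 3, 1, 2, 5]
  pop 6: no out-edges | ready=[] | order so far=[4, 0, 3, 1, 2, 5, 6]
New canonical toposort: [4, 0, 3, 1, 2, 5, 6]
Compare positions:
  Node 0: index 2 -> 1 (moved)
  Node 1: index 4 -> 3 (moved)
  Node 2: index 0 -> 4 (moved)
  Node 3: index 3 -> 2 (moved)
  Node 4: index 1 -> 0 (moved)
  Node 5: index 5 -> 5 (same)
  Node 6: index 6 -> 6 (same)
Nodes that changed position: 0 1 2 3 4

Answer: 0 1 2 3 4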